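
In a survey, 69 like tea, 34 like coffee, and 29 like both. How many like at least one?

|A union B| = |A| + |B| - |A intersect B| = 69 + 34 - 29.

Final answer: 74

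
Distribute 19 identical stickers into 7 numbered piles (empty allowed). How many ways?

Stars and bars: C(n+k-1, k-1) = C(25,6).

Final answer: C(25,6) = 177100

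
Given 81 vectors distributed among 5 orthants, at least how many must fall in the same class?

By pigeonhole with 81 objects and 5 categories: ceiling(81/5).

Final answer: 17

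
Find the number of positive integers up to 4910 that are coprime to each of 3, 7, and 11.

|div by 3|=1636, |div by 7|=701, |div by 11|=446.
|div by 3&7|=233, |div by 3&11|=148, |div by 7&11|=63, |div by all|=21.
By inclusion-exclusion, divisible by at least one: 1636+701+446-233-148-63+21 = 2360.
Not divisible by any: 4910 - 2360.

Final answer: 2550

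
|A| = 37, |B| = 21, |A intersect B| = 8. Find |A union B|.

|A union B| = |A| + |B| - |A intersect B| = 37 + 21 - 8.

Final answer: 50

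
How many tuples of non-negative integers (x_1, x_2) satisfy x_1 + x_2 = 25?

Stars and bars with 25 stars and 1 bars:
C(25+2-1, 2-1) = C(26,1).

Final answer: C(26,1) = 26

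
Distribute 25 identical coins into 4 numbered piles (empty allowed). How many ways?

Stars and bars: C(n+k-1, k-1) = C(28,3).

Final answer: C(28,3) = 3276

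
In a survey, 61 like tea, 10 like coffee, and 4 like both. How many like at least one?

|A union B| = |A| + |B| - |A intersect B| = 61 + 10 - 4.

Final answer: 67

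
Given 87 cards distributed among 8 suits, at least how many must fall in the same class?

By pigeonhole with 87 objects and 8 categories: ceiling(87/8).

Final answer: 11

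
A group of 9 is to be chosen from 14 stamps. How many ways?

C(14,9) = 14!/(9! x 5!).

Final answer: \binom{14}{9} = 2002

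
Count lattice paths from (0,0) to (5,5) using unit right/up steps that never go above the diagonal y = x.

Total monotonic paths to (5,5): C(10,5) = 252.
Paths that cross above y=x (reflection bijection): C(10,6) = 210.
Valid Dyck paths: 252 - 210.
(Check: C(10,5) - C(10,6) = C(10,5)/6, the Catalan number C_{5}.)

Final answer: C_{5} = 42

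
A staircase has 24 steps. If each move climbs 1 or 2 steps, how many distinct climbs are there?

Let f(n) be the number of climbs. Removing the last move (1 or 2 steps) gives f(n) = f(n-1) + f(n-2); base cases f(1)=1, f(2)=2.
Iterating the recurrence: f(1)=1, f(2)=2, f(3)=3, f(4)=5, f(5)=8, f(6)=13, f(7)=21, f(8)=34, f(9)=55, f(10)=89, f(11)=144, f(12)=233, f(13)=377, f(14)=610, f(15)=987, f(16)=1597, f(17)=2584, f(18)=4181, f(19)=6765, f(20)=10946, f(21)=17711, f(22)=28657, f(23)=46368, f(24)=75025.

Final answer: 75025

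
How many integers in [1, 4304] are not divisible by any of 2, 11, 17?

|div by 2|=2152, |div by 11|=391, |div by 17|=253.
|div by 2&11|=195, |div by 2&17|=126, |div by 11&17|=23, |div by all|=11.
By inclusion-exclusion, divisible by at least one: 2152+391+253-195-126-23+11 = 2463.
Not divisible by any: 4304 - 2463.

Final answer: 1841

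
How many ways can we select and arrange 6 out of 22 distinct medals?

P(22,6) = 22!/(22-6)! = 22!/16!.

Final answer: P(22,6) = 53721360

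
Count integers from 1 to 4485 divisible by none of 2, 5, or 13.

|div by 2|=2242, |div by 5|=897, |div by 13|=345.
|div by 2&5|=448, |div by 2&13|=172, |div by 5&13|=69, |div by all|=34.
By inclusion-exclusion, divisible by at least one: 2242+897+345-448-172-69+34 = 2829.
Not divisible by any: 4485 - 2829.

Final answer: 1656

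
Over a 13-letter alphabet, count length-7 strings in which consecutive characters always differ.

First character: 13 choices. Each subsequent: 12 choices (must differ from the previous one).
Total: 13 x 12^6.

Final answer: 13 x 12^{6} = 38817792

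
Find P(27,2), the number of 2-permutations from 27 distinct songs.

P(27,2) = 27!/(27-2)! = 27!/25!.

Final answer: P(27,2) = 702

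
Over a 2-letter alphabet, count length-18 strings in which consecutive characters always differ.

First character: 2 choices. Each subsequent: 1 choices (must differ from the previous one).
Total: 2 x 1^17.

Final answer: 2 x 1^{17} = 2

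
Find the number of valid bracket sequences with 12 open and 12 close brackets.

This is a standard Catalan-number count: the answer is C_n. Here n = 12 (pairs).
C_n = C(2n,n)/(n+1), so C_{12} = C(24,12)/13 = 2704156/13.

Final answer: C_{12} = 208012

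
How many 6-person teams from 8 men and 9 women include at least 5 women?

Sum over valid woman counts:
C(9,5)C(8,1) = 1008
C(9,6)C(8,0) = 84
Total: 1008 + 84.

Final answer: 1092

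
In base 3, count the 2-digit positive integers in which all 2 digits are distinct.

The leading digit has 2 choices (anything but zero); the next has 2 (anything but the first), then 1, and so on, one fewer each time.
Total: 2 x 2.

Final answer: 4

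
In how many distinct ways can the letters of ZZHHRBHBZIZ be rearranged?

Letters (B:2, H:3, I:1, R:1, Z:4). Total letters: 11.
Permutations = 11!/(4! x 3! x 2!).

Final answer: 138600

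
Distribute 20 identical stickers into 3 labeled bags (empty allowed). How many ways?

Stars and bars: C(n+k-1, k-1) = C(22,2).

Final answer: C(22,2) = 231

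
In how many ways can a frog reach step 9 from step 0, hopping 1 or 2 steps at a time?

Let f(n) count the ways. The last step is size 1 or 2, so f(n) = f(n-1) + f(n-2) with f(1)=1, f(2)=2.
Computing successive values: f(1)=1, f(2)=2, f(3)=3, f(4)=5, f(5)=8, f(6)=13, f(7)=21, f(8)=34, f(9)=55.

Final answer: 55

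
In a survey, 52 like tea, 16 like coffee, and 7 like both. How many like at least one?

|A union B| = |A| + |B| - |A intersect B| = 52 + 16 - 7.

Final answer: 61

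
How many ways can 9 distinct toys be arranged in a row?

The number of ways to arrange 9 distinct objects is 9!.

Final answer: 9! = 362880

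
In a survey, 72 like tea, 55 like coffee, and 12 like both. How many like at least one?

|A union B| = |A| + |B| - |A intersect B| = 72 + 55 - 12.

Final answer: 115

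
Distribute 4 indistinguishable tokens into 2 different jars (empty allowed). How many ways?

Stars and bars: C(n+k-1, k-1) = C(5,1).

Final answer: C(5,1) = 5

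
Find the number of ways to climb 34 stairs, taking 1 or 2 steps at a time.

Condition on the final move: it is a 1-step (f(n-1) ways to get there) or a 2-step (f(n-2) ways), so f(n) = f(n-1) + f(n-2), with f(1)=1, f(2)=2.
Iterating the recurrence: f(1)=1, f(2)=2, f(3)=3, f(4)=5, f(5)=8, f(6)=13, f(7)=21, f(8)=34, f(9)=55, f(10)=89, f(11)=144, f(12)=233, f(13)=377, f(14)=610, f(15)=987, f(16)=1597, f(17)=2584, f(18)=4181, f(19)=6765, f(20)=10946, f(21)=17711, f(22)=28657, f(23)=46368, f(24)=75025, f(25)=121393, f(26)=196418, f(27)=317811, f(28)=514229, f(29)=832040, f(30)=1346269, f(31)=2178309, f(32)=3524578, f(33)=5702887, f(34)=9227465.

Final answer: 9227465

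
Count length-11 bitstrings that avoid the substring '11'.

Classify by the final bit: ...0 gives a(n-1) strings, ...01 gives a(n-2) strings. Thus a(n) = a(n-1) + a(n-2) with a(1)=2, a(2)=3.
Iterating the recurrence: a(1)=2, a(2)=3, a(3)=5, a(4)=8, a(5)=13, a(6)=21, a(7)=34, a(8)=55, a(9)=89, a(10)=144, a(11)=233.

Final answer: 233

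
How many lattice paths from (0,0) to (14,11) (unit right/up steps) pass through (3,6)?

Paths (0,0)->(3,6): C(9,6) = 84.
Paths (3,6)->(14,11): C(16,5) = 4368.
By multiplication principle: 84 x 4368.

Final answer: 366912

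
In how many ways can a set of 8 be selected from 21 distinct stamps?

C(21,8) = 21!/(8! x 13!).

Final answer: \binom{21}{8} = 203490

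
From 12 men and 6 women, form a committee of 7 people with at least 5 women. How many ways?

Sum over valid woman counts:
C(6,5)C(12,2) = 396
C(6,6)C(12,1) = 12
Total: 396 + 12.

Final answer: 408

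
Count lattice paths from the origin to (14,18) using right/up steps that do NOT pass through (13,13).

Total paths to (14,18): C(32,18) = 471435600.
Paths through (13,13): C(26,13) x C(6,5) = 62403600.
Avoiding (13,13): 471435600 - 62403600.

Final answer: 409032000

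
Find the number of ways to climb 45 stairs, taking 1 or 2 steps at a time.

Let f(n) count the ways. The last step is size 1 or 2, so f(n) = f(n-1) + f(n-2) with f(1)=1, f(2)=2.
Iterating the recurrence: f(1)=1, f(2)=2, f(3)=3, f(4)=5, f(5)=8, f(6)=13, f(7)=21, f(8)=34, f(9)=55, f(10)=89, f(11)=144, f(12)=233, f(13)=377, f(14)=610, f(15)=987, f(16)=1597, f(17)=2584, f(18)=4181, f(19)=6765, f(20)=10946, f(21)=17711, f(22)=28657, f(23)=46368, f(24)=75025, f(25)=121393, f(26)=196418, f(27)=317811, f(28)=514229, f(29)=832040, f(30)=1346269, f(31)=2178309, f(32)=3524578, f(33)=5702887, f(34)=9227465, f(35)=14930352, f(36)=24157817, f(37)=39088169, f(38)=63245986, f(39)=102334155, f(40)=165580141, f(41)=267914296, f(42)=433494437, f(43)=701408733, f(44)=1134903170, f(45)=1836311903.

Final answer: 1836311903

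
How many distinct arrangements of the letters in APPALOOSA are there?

Letters (A:3, L:1, O:2, P:2, S:1). Total letters: 9.
Permutations = 9!/(3! x 2! x 2!).

Final answer: 15120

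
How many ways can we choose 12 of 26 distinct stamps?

C(26,12) = 26!/(12! x 14!).

Final answer: \binom{26}{12} = 9657700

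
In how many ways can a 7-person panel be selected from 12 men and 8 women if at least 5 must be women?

Sum over valid woman counts:
C(8,5)C(12,2) = 3696
C(8,6)C(12,1) = 336
C(8,7)C(12,0) = 8
Total: 3696 + 336 + 8.

Final answer: 4040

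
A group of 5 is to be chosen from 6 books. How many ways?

C(6,5) = 6!/(5! x (6-5)!).

Final answer: C(6,5) = 6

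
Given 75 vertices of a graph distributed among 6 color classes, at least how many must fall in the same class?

By pigeonhole with 75 objects and 6 categories: ceiling(75/6).

Final answer: 13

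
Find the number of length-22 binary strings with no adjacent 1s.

A valid string ends in 0 (append to any length-(n-1) valid string) or in 01 (append to any length-(n-2) valid string), so a(n) = a(n-1) + a(n-2) with a(1)=2, a(2)=3.
Iterating the recurrence: a(1)=2, a(2)=3, a(3)=5, a(4)=8, a(5)=13, a(6)=21, a(7)=34, a(8)=55, a(9)=89, a(10)=144, a(11)=233, a(12)=377, a(13)=610, a(14)=987, a(15)=1597, a(16)=2584, a(17)=4181, a(18)=6765, a(19)=10946, a(20)=17711, a(21)=28657, a(22)=46368.

Final answer: 46368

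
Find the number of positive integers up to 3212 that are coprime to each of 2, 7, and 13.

|div by 2|=1606, |div by 7|=458, |div by 13|=247.
|div by 2&7|=229, |div by 2&13|=123, |div by 7&13|=35, |div by all|=17.
By inclusion-exclusion, divisible by at least one: 1606+458+247-229-123-35+17 = 1941.
Not divisible by any: 3212 - 1941.

Final answer: 1271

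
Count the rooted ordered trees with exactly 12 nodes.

The structures are counted by the Catalan number C_n. Here n = 12 - 1 = 11.
C_n = (2n)!/(n!(n+1)!), so C_{11} = 22!/(11! x 12!) = C(22,11)/12 = 705432/12.

Final answer: C_{11} = 58786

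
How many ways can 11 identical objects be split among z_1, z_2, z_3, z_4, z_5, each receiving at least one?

Substitute z'_i = z_i - 1 (so z'_i >= 0). Then sum z'_i = 11 - 5 = 6.
Stars and bars: C(6+5-1, 5-1) = C(10,4).

Final answer: C(10,4) = 210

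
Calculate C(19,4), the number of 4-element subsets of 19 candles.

C(19,4) = 19!/(4! x 15!).

Final answer: \binom{19}{4} = 3876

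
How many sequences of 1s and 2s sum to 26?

Let f(n) be the number of climbs. Removing the last move (1 or 2 steps) gives f(n) = f(n-1) + f(n-2); base cases f(1)=1, f(2)=2.
Building up term by term: f(1)=1, f(2)=2, f(3)=3, f(4)=5, f(5)=8, f(6)=13, f(7)=21, f(8)=34, f(9)=55, f(10)=89, f(11)=144, f(12)=233, f(13)=377, f(14)=610, f(15)=987, f(16)=1597, f(17)=2584, f(18)=4181, f(19)=6765, f(20)=10946, f(21)=17711, f(22)=28657, f(23)=46368, f(24)=75025, f(25)=121393, f(26)=196418.

Final answer: 196418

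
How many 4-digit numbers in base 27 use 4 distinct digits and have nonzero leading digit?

The leading digit has 26 choices (anything but zero); the next has 26 (anything but the first), then 25, and so on, one fewer each time.
Total: 26 x 26 x 25 x 24.

Final answer: 405600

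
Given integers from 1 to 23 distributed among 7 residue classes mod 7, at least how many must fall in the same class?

By pigeonhole with 23 objects and 7 categories: ceiling(23/7).

Final answer: 4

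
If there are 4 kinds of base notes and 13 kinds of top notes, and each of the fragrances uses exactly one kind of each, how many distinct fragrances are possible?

By the multiplication principle: 4 x 13.

Final answer: 52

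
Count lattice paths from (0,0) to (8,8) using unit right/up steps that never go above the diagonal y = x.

Total monotonic paths to (8,8): C(16,8) = 12870.
A path is bad iff it touches y = x + 1; reflecting its initial segment maps bad paths bijectively onto all paths to (7,9), of which there are C(16,9) = 11440.
Valid Dyck paths: 12870 - 11440.
(Equivalently, C_{8} = C(16,8)/9 = 12870/9.)

Final answer: C_{8} = 1430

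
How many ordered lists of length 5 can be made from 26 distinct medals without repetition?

P(26,5) = 26!/(26-5)! = 26!/21!.

Final answer: P(26,5) = 7893600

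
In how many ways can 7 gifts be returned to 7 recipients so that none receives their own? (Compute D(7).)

Derangements satisfy D(n) = (n-1)(D(n-1) + D(n-2)), starting from D(0)=1, D(1)=0.
D(2) = 1 x (0 + 1) = 1
D(3) = 2 x (1 + 0) = 2
D(4) = 3 x (2 + 1) = 9
D(5) = 4 x (9 + 2) = 44
D(6) = 5 x (44 + 9) = 265
D(7) = 6 x (D(6) + D(5)) = 6 x (265 + 44)

Final answer: D(7) = 1854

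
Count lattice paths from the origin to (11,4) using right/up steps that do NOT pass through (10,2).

Total paths to (11,4): C(15,4) = 1365.
Paths through (10,2): C(12,2) x C(3,2) = 198.
Avoiding (10,2): 1365 - 198.

Final answer: 1167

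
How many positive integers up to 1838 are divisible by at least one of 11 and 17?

Multiples of 11: 167. Multiples of 17: 108. Of both (lcm=187): 9.
By inclusion-exclusion: 167 + 108 - 9.

Final answer: 266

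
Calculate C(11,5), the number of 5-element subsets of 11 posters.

C(11,5) = 11!/(5! x (11-5)!).

Final answer: C(11,5) = 462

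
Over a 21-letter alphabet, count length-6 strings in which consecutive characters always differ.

First character: 21 choices. Each subsequent: 20 choices (must differ from the previous one).
Total: 21 x 20^5.

Final answer: 21 x 20^{5} = 67200000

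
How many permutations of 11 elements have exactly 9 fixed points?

Choose which 9 elements are fixed: C(11,9) = 55.
Derange the remaining 2 using D(j) = (j-1)(D(j-1) + D(j-2)), D(0)=1, D(1)=0: D(2)=1.
Total: 55 x 1.

Final answer: C(11,9) D(2) = 55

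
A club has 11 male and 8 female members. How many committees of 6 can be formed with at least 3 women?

Sum over valid woman counts:
C(8,3)C(11,3) = 9240
C(8,4)C(11,2) = 3850
C(8,5)C(11,1) = 616
C(8,6)C(11,0) = 28
Total: 9240 + 3850 + 616 + 28.

Final answer: 13734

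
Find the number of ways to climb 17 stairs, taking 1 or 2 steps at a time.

Condition on the final move: it is a 1-step (f(n-1) ways to get there) or a 2-step (f(n-2) ways), so f(n) = f(n-1) + f(n-2), with f(1)=1, f(2)=2.
Computing successive values: f(1)=1, f(2)=2, f(3)=3, f(4)=5, f(5)=8, f(6)=13, f(7)=21, f(8)=34, f(9)=55, f(10)=89, f(11)=144, f(12)=233, f(13)=377, f(14)=610, f(15)=987, f(16)=1597, f(17)=2584.

Final answer: 2584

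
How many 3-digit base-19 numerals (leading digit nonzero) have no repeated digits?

First digit: 18 (nonzero). Second: 18 (not first). Third: 17, etc.
Total: 18 x 18 x 17.

Final answer: 5508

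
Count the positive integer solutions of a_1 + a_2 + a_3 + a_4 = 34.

Substitute a'_i = a_i - 1 (so a'_i >= 0). Then sum a'_i = 34 - 4 = 30.
Stars and bars: C(30+4-1, 4-1) = C(33,3).

Final answer: C(33,3) = 5456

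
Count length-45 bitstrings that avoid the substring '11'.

Classify by the final bit: ...0 gives a(n-1) strings, ...01 gives a(n-2) strings. Thus a(n) = a(n-1) + a(n-2) with a(1)=2, a(2)=3.
Computing successive values: a(1)=2, a(2)=3, a(3)=5, a(4)=8, a(5)=13, a(6)=21, a(7)=34, a(8)=55, a(9)=89, a(10)=144, a(11)=233, a(12)=377, a(13)=610, a(14)=987, a(15)=1597, a(16)=2584, a(17)=4181, a(18)=6765, a(19)=10946, a(20)=17711, a(21)=28657, a(22)=46368, a(23)=75025, a(24)=121393, a(25)=196418, a(26)=317811, a(27)=514229, a(28)=832040, a(29)=1346269, a(30)=2178309, a(31)=3524578, a(32)=5702887, a(33)=9227465, a(34)=14930352, a(35)=24157817, a(36)=39088169, a(37)=63245986, a(38)=102334155, a(39)=165580141, a(40)=267914296, a(41)=433494437, a(42)=701408733, a(43)=1134903170, a(44)=1836311903, a(45)=2971215073.

Final answer: 2971215073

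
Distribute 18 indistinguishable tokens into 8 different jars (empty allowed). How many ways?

Stars and bars: C(n+k-1, k-1) = C(25,7).

Final answer: C(25,7) = 480700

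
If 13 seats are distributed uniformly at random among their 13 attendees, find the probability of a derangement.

D(n) = (n-1)(D(n-1) + D(n-2)), D(0)=1, D(1)=0.
Building up: D(2)=1, D(3)=2, D(4)=9, D(5)=44, D(6)=265, D(7)=1854, D(8)=14833, D(9)=133496, D(10)=1334961, D(11)=14684570, D(12)=176214841, D(13)=2290792932.
Total arrangements: 13! = 6227020800.
Probability = D(13)/13! = 63633137/172972800.

Final answer: D(13)/13! = 2290792932/6227020800 = 0.367879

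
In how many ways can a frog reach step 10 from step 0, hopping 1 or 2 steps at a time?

Condition on the final move: it is a 1-step (f(n-1) ways to get there) or a 2-step (f(n-2) ways), so f(n) = f(n-1) + f(n-2), with f(1)=1, f(2)=2.
Computing successive values: f(1)=1, f(2)=2, f(3)=3, f(4)=5, f(5)=8, f(6)=13, f(7)=21, f(8)=34, f(9)=55, f(10)=89.

Final answer: 89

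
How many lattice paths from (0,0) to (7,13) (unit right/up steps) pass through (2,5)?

Paths (0,0)->(2,5): C(7,5) = 21.
Paths (2,5)->(7,13): C(13,8) = 1287.
By multiplication principle: 21 x 1287.

Final answer: 27027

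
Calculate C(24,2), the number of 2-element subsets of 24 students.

C(24,2) = 24!/(2! x (24-2)!).

Final answer: C(24,2) = 276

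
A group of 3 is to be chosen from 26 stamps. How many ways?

C(26,3) = 26!/(3! x 23!).

Final answer: \binom{26}{3} = 2600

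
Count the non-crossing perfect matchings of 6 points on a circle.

The structures are counted by the Catalan number C_n. Here n = 6/2 = 3.
C_n = C(2n,n)/(n+1), so C_{3} = C(6,3)/4 = 20/4.

Final answer: C_{3} = 5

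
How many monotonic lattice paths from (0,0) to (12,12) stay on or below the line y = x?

Total monotonic paths to (12,12): C(24,12) = 2704156.
A path is bad iff it touches y = x + 1; reflecting its initial segment maps bad paths bijectively onto all paths to (11,13), of which there are C(24,13) = 2496144.
Valid Dyck paths: 2704156 - 2496144.
(This is the Catalan number C_{12}.)

Final answer: C_{12} = 208012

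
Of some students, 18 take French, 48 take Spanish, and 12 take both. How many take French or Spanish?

|A union B| = |A| + |B| - |A intersect B| = 18 + 48 - 12.

Final answer: 54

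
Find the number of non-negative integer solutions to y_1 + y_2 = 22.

Stars and bars with 22 stars and 1 bars:
C(22+2-1, 2-1) = C(23,1).

Final answer: C(23,1) = 23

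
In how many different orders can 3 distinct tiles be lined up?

The number of ways to arrange 3 distinct objects is 3!.

Final answer: 3! = 6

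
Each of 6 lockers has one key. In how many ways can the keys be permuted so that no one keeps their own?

Derangements satisfy D(n) = (n-1)(D(n-1) + D(n-2)), starting from D(0)=1, D(1)=0.
D(2) = 1 x (0 + 1) = 1
D(3) = 2 x (1 + 0) = 2
D(4) = 3 x (2 + 1) = 9
D(5) = 4 x (9 + 2) = 44
D(6) = 5 x (D(5) + D(4)) = 5 x (44 + 9)

Final answer: D(6) = 265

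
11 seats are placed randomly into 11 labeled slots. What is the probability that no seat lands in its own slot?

Use the recurrence D(n) = (n-1)(D(n-1) + D(n-2)) with D(0)=1, D(1)=0.
Building up: D(2)=1, D(3)=2, D(4)=9, D(5)=44, D(6)=265, D(7)=1854, D(8)=14833, D(9)=133496, D(10)=1334961, D(11)=14684570.
Total arrangements: 11! = 39916800.
Probability = D(11)/11! = 1468457/3991680.

Final answer: D(11)/11! = 14684570/39916800 = 0.367879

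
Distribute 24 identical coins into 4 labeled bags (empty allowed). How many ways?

Stars and bars: C(n+k-1, k-1) = C(27,3).

Final answer: C(27,3) = 2925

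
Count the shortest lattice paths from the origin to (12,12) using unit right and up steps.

Each path has 12 right steps and 12 up steps in some order (24 steps total).
Choose which 12 of the 24 steps are up: C(24,12).

Final answer: C(24,12) = 2704156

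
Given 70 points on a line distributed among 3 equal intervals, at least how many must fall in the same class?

By pigeonhole with 70 objects and 3 categories: ceiling(70/3).

Final answer: 24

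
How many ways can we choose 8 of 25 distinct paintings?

C(25,8) = 25!/(8! x (25-8)!).

Final answer: C(25,8) = 1081575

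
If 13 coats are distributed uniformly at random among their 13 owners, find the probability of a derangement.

Derangements satisfy D(n) = (n-1)(D(n-1) + D(n-2)), starting from D(0)=1, D(1)=0.
Building up: D(2)=1, D(3)=2, D(4)=9, D(5)=44, D(6)=265, D(7)=1854, D(8)=14833, D(9)=133496, D(10)=1334961, D(11)=14684570, D(12)=176214841, D(13)=2290792932.
Total arrangements: 13! = 6227020800.
Probability = D(13)/13! = 63633137/172972800.

Final answer: D(13)/13! = 2290792932/6227020800 = 0.367879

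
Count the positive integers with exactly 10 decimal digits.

The leading digit cannot be 0 (9 options); the other 9 digits can be anything (10 options each).
Total: 9 x 10^9.

Final answer: 9000000000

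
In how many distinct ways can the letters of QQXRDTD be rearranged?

Letters (D:2, Q:2, R:1, T:1, X:1). Total letters: 7.
Permutations = 7!/(2! x 2!).

Final answer: 1260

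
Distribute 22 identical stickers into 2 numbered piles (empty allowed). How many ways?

Stars and bars: C(n+k-1, k-1) = C(23,1).

Final answer: C(23,1) = 23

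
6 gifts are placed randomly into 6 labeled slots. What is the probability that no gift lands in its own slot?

D(n) = (n-1)(D(n-1) + D(n-2)), D(0)=1, D(1)=0.
Building up: D(2)=1, D(3)=2, D(4)=9, D(5)=44, D(6)=265.
Total arrangements: 6! = 720.
Probability = D(6)/6! = 53/144.

Final answer: D(6)/6! = 265/720 = 0.368056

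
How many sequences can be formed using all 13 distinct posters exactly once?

The number of ways to arrange 13 distinct objects is 13!.

Final answer: 13! = 6227020800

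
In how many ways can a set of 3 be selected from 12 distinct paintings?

C(12,3) = 12!/(3! x (12-3)!).

Final answer: C(12,3) = 220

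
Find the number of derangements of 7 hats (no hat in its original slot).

Derangements satisfy D(n) = (n-1)(D(n-1) + D(n-2)), starting from D(0)=1, D(1)=0.
D(2) = 1 x (0 + 1) = 1
D(3) = 2 x (1 + 0) = 2
D(4) = 3 x (2 + 1) = 9
D(5) = 4 x (9 + 2) = 44
D(6) = 5 x (44 + 9) = 265
D(7) = 6 x (D(6) + D(5)) = 6 x (265 + 44)

Final answer: D(7) = 1854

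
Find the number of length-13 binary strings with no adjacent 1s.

Let a(n) count valid strings. If the last bit is 0 the prefix is any valid string of length n-1; if it is 1 the string must end in 01 with a valid prefix of length n-2. So a(n) = a(n-1) + a(n-2), a(1)=2, a(2)=3.
Computing successive values: a(1)=2, a(2)=3, a(3)=5, a(4)=8, a(5)=13, a(6)=21, a(7)=34, a(8)=55, a(9)=89, a(10)=144, a(11)=233, a(12)=377, a(13)=610.

Final answer: 610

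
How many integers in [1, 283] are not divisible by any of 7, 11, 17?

|div by 7|=40, |div by 11|=25, |div by 17|=16.
|div by 7&11|=3, |div by 7&17|=2, |div by 11&17|=1, |div by all|=0.
By inclusion-exclusion, divisible by at least one: 40+25+16-3-2-1+0 = 75.
Not divisible by any: 283 - 75.

Final answer: 208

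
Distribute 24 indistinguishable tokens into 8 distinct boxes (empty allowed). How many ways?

Stars and bars: C(n+k-1, k-1) = C(31,7).

Final answer: C(31,7) = 2629575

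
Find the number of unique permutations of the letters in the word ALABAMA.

Letters (A:4, B:1, L:1, M:1). Total letters: 7.
Permutations = 7!/(4!).

Final answer: 210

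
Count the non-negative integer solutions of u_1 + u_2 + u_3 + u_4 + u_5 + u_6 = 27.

Stars and bars with 27 stars and 5 bars:
C(27+6-1, 6-1) = C(32,5).

Final answer: C(32,5) = 201376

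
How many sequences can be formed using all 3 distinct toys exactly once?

The number of ways to arrange 3 distinct objects is 3!.

Final answer: 3! = 6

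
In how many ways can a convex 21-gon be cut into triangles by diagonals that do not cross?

This is a standard Catalan-number count: the answer is C_n. Here n = 21 - 2 = 19.
C_n = C(2n,n)/(n+1), so C_{19} = C(38,19)/20 = 35345263800/20.

Final answer: C_{19} = 1767263190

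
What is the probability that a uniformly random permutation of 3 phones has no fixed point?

D(n) = (n-1)(D(n-1) + D(n-2)), D(0)=1, D(1)=0.
Building up: D(2)=1, D(3)=2.
Total arrangements: 3! = 6.
Probability = D(3)/3! = 1/3.

Final answer: D(3)/3! = 2/6 = 0.333333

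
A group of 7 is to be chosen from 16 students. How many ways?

C(16,7) = 16!/(7! x (16-7)!).

Final answer: C(16,7) = 11440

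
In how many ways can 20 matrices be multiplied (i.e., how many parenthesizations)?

This is counted by the nth Catalan number C_n. Here n = 20 - 1 = 19.
C_n = C(2n,n)/(n+1), so C_{19} = C(38,19)/20 = 35345263800/20.

Final answer: C_{19} = 1767263190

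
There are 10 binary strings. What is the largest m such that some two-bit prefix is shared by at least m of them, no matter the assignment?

There are 4 possible values for two-bit prefix. With 10 binary strings and 4 categories, by pigeonhole: ceiling(10/4).

Final answer: 3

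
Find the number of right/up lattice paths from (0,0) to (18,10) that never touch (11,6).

Total paths to (18,10): C(28,10) = 13123110.
Paths through (11,6): C(17,6) x C(11,4) = 4084080.
Avoiding (11,6): 13123110 - 4084080.

Final answer: 9039030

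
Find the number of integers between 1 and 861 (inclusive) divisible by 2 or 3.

Multiples of 2: 430. Multiples of 3: 287. Of both (lcm=6): 143.
By inclusion-exclusion: 430 + 287 - 143.

Final answer: 574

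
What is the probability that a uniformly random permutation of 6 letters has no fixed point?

D(n) = (n-1)(D(n-1) + D(n-2)), D(0)=1, D(1)=0.
Building up: D(2)=1, D(3)=2, D(4)=9, D(5)=44, D(6)=265.
Total arrangements: 6! = 720.
Probability = D(6)/6! = 53/144.

Final answer: D(6)/6! = 265/720 = 0.368056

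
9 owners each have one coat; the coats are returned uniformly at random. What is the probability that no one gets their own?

D(n) = (n-1)(D(n-1) + D(n-2)), D(0)=1, D(1)=0.
Building up: D(2)=1, D(3)=2, D(4)=9, D(5)=44, D(6)=265, D(7)=1854, D(8)=14833, D(9)=133496.
Total arrangements: 9! = 362880.
Probability = D(9)/9! = 16687/45360.

Final answer: D(9)/9! = 133496/362880 = 0.367879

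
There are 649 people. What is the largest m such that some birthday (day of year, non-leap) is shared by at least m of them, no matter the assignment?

There are 365 possible values for birthday (day of year, non-leap). With 649 people and 365 categories, by pigeonhole: ceiling(649/365).

Final answer: 2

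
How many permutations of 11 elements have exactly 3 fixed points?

Choose which 3 elements are fixed: C(11,3) = 165.
Derange the remaining 8 using D(j) = (j-1)(D(j-1) + D(j-2)), D(0)=1, D(1)=0: D(2)=1, D(3)=2, D(4)=9, D(5)=44, D(6)=265, D(7)=1854, D(8)=14833.
Total: 165 x 14833.

Final answer: C(11,3) D(8) = 2447445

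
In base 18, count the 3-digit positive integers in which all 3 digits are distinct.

First digit: 17 (nonzero). Second: 17 (not first). Third: 16, etc.
Total: 17 x 17 x 16.

Final answer: 4624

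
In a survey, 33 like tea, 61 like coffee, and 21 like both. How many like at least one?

|A union B| = |A| + |B| - |A intersect B| = 33 + 61 - 21.

Final answer: 73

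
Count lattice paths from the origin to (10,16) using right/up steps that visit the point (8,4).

Paths (0,0)->(8,4): C(12,4) = 495.
Paths (8,4)->(10,16): C(14,12) = 91.
By multiplication principle: 495 x 91.

Final answer: 45045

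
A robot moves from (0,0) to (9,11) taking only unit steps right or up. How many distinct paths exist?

Each path has 9 right steps and 11 up steps in some order (20 steps total).
Choose which 11 of the 20 steps are up: C(20,11).

Final answer: C(20,11) = 167960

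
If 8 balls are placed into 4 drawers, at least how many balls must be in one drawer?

By the pigeonhole principle: ceiling(8/4).

Final answer: 2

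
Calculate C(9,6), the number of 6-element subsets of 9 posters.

C(9,6) = 9!/(6! x 3!).

Final answer: \binom{9}{6} = 84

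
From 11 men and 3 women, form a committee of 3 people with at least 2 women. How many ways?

Sum over valid woman counts:
C(3,2)C(11,1) = 33
C(3,3)C(11,0) = 1
Total: 33 + 1.

Final answer: 34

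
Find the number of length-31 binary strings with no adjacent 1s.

A valid string ends in 0 (append to any length-(n-1) valid string) or in 01 (append to any length-(n-2) valid string), so a(n) = a(n-1) + a(n-2) with a(1)=2, a(2)=3.
Building up term by term: a(1)=2, a(2)=3, a(3)=5, a(4)=8, a(5)=13, a(6)=21, a(7)=34, a(8)=55, a(9)=89, a(10)=144, a(11)=233, a(12)=377, a(13)=610, a(14)=987, a(15)=1597, a(16)=2584, a(17)=4181, a(18)=6765, a(19)=10946, a(20)=17711, a(21)=28657, a(22)=46368, a(23)=75025, a(24)=121393, a(25)=196418, a(26)=317811, a(27)=514229, a(28)=832040, a(29)=1346269, a(30)=2178309, a(31)=3524578.

Final answer: 3524578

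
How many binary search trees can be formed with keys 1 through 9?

The structures are counted by the Catalan number C_n. Here n = 9.
C_n = (2n)!/(n!(n+1)!), so C_{9} = 18!/(9! x 10!) = C(18,9)/10 = 48620/10.

Final answer: C_{9} = 4862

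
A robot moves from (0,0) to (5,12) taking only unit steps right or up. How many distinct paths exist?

Each path has 5 right steps and 12 up steps in some order (17 steps total).
Choose which 12 of the 17 steps are up: C(17,12).

Final answer: C(17,12) = 6188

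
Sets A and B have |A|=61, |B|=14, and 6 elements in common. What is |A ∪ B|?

|A union B| = |A| + |B| - |A intersect B| = 61 + 14 - 6.

Final answer: 69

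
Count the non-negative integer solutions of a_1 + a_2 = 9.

Stars and bars with 9 stars and 1 bars:
C(9+2-1, 2-1) = C(10,1).

Final answer: C(10,1) = 10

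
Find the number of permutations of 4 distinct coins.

The number of ways to arrange 4 distinct objects is 4!.

Final answer: 4! = 24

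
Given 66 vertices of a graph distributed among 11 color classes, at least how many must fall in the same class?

By pigeonhole with 66 objects and 11 categories: ceiling(66/11).

Final answer: 6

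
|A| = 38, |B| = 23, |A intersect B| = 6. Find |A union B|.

|A union B| = |A| + |B| - |A intersect B| = 38 + 23 - 6.

Final answer: 55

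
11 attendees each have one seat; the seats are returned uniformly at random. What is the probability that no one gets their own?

D(n) = (n-1)(D(n-1) + D(n-2)), D(0)=1, D(1)=0.
Building up: D(2)=1, D(3)=2, D(4)=9, D(5)=44, D(6)=265, D(7)=1854, D(8)=14833, D(9)=133496, D(10)=1334961, D(11)=14684570.
Total arrangements: 11! = 39916800.
Probability = D(11)/11! = 1468457/3991680.

Final answer: D(11)/11! = 14684570/39916800 = 0.367879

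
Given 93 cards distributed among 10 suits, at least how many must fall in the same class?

By pigeonhole with 93 objects and 10 categories: ceiling(93/10).

Final answer: 10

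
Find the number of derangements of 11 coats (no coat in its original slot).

D(n) = (n-1)(D(n-1) + D(n-2)), D(0)=1, D(1)=0.
D(2) = 1 x (0 + 1) = 1
D(3) = 2 x (1 + 0) = 2
D(4) = 3 x (2 + 1) = 9
D(5) = 4 x (9 + 2) = 44
D(6) = 5 x (44 + 9) = 265
D(7) = 6 x (265 + 44) = 1854
D(8) = 7 x (1854 + 265) = 14833
D(9) = 8 x (14833 + 1854) = 133496
D(10) = 9 x (133496 + 14833) = 1334961
D(11) = 10 x (D(10) + D(9)) = 10 x (1334961 + 133496)

Final answer: D(11) = 14684570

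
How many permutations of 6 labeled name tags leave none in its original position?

Use the recurrence D(n) = (n-1)(D(n-1) + D(n-2)) with D(0)=1, D(1)=0.
D(2) = 1 x (0 + 1) = 1
D(3) = 2 x (1 + 0) = 2
D(4) = 3 x (2 + 1) = 9
D(5) = 4 x (9 + 2) = 44
D(6) = 5 x (D(5) + D(4)) = 5 x (44 + 9)

Final answer: D(6) = 265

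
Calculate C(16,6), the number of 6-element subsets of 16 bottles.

C(16,6) = 16!/(6! x (16-6)!).

Final answer: C(16,6) = 8008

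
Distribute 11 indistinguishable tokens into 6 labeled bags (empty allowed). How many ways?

Stars and bars: C(n+k-1, k-1) = C(16,5).

Final answer: C(16,5) = 4368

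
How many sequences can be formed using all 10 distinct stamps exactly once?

The number of ways to arrange 10 distinct objects is 10!.

Final answer: 10! = 3628800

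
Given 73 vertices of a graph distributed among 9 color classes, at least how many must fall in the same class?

By pigeonhole with 73 objects and 9 categories: ceiling(73/9).

Final answer: 9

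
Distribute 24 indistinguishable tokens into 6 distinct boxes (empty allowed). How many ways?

Stars and bars: C(n+k-1, k-1) = C(29,5).

Final answer: C(29,5) = 118755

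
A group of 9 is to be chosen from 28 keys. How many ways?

C(28,9) = 28!/(9! x 19!).

Final answer: \binom{28}{9} = 6906900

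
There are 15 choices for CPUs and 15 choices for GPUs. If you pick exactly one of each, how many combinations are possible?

By the multiplication principle: 15 x 15.

Final answer: 225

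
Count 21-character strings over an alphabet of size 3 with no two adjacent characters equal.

First character: 3 choices. Each subsequent: 2 choices (must differ from the previous one).
Total: 3 x 2^20.

Final answer: 3 x 2^{20} = 3145728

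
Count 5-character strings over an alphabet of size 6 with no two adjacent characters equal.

First character: 6 choices. Each subsequent: 5 choices (must differ from the previous one).
Total: 6 x 5^4.

Final answer: 6 x 5^{4} = 3750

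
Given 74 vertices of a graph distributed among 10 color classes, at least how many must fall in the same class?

By pigeonhole with 74 objects and 10 categories: ceiling(74/10).

Final answer: 8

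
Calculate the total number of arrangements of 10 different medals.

The number of ways to arrange 10 distinct objects is 10!.

Final answer: 10! = 3628800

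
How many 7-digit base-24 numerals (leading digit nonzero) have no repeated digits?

The leading digit has 23 choices (anything but zero); the next has 23 (anything but the first), then 22, and so on, one fewer each time.
Total: 23 x 23 x 22 x 21 x 20 x 19 x 18.

Final answer: 1671682320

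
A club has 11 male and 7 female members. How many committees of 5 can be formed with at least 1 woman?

Sum over valid woman counts:
C(7,1)C(11,4) = 2310
C(7,2)C(11,3) = 3465
C(7,3)C(11,2) = 1925
C(7,4)C(11,1) = 385
C(7,5)C(11,0) = 21
Total: 2310 + 3465 + 1925 + 385 + 21.

Final answer: 8106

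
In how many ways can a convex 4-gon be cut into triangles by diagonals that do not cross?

This is counted by the nth Catalan number C_n. Here n = 4 - 2 = 2.
C_n = C(2n,n) - C(2n,n+1), so C_{2} = C(4,2) - C(4,3) = 6 - 4.

Final answer: C_{2} = 2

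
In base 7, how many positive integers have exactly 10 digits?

In base 7, the leading digit has 6 choices (1..6); each of the remaining 9 digits has 7 choices.
Total: 6 x 7^9.

Final answer: 242121642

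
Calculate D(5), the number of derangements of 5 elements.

D(n) = (n-1)(D(n-1) + D(n-2)), D(0)=1, D(1)=0.
Building up: D(2)=1, D(3)=2, D(4)=9.
D(5) = 4 x (D(4) + D(3)) = 4 x (9 + 2).

Final answer: D(5) = 44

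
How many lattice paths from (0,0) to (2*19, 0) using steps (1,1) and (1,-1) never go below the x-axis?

Total monotonic paths to (19,19): C(38,19) = 35345263800.
By the reflection principle, paths that go above the diagonal number C(38,20) = 33578000610.
Valid Dyck paths: 35345263800 - 33578000610.
(Check: C(38,19) - C(38,20) = C(38,19)/20, the Catalan number C_{19}.)

Final answer: C_{19} = 1767263190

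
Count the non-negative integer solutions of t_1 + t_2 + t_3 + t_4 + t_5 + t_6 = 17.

Stars and bars with 17 stars and 5 bars:
C(17+6-1, 6-1) = C(22,5).

Final answer: C(22,5) = 26334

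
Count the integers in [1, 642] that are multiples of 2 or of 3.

Multiples of 2: 321. Multiples of 3: 214. Of both (lcm=6): 107.
By inclusion-exclusion: 321 + 214 - 107.

Final answer: 428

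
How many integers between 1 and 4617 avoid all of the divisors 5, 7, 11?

|div by 5|=923, |div by 7|=659, |div by 11|=419.
|div by 5&7|=131, |div by 5&11|=83, |div by 7&11|=59, |div by all|=11.
By inclusion-exclusion, divisible by at least one: 923+659+419-131-83-59+11 = 1739.
Not divisible by any: 4617 - 1739.

Final answer: 2878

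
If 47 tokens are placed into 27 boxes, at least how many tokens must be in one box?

By the pigeonhole principle: ceiling(47/27).

Final answer: 2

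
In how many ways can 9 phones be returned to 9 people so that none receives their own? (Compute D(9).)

Use the recurrence D(n) = (n-1)(D(n-1) + D(n-2)) with D(0)=1, D(1)=0.
D(2) = 1 x (0 + 1) = 1
D(3) = 2 x (1 + 0) = 2
D(4) = 3 x (2 + 1) = 9
D(5) = 4 x (9 + 2) = 44
D(6) = 5 x (44 + 9) = 265
D(7) = 6 x (265 + 44) = 1854
D(8) = 7 x (1854 + 265) = 14833
D(9) = 8 x (D(8) + D(7)) = 8 x (14833 + 1854)

Final answer: D(9) = 133496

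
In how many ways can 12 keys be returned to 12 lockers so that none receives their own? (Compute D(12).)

D(n) = (n-1)(D(n-1) + D(n-2)), D(0)=1, D(1)=0.
D(2) = 1 x (0 + 1) = 1
D(3) = 2 x (1 + 0) = 2
D(4) = 3 x (2 + 1) = 9
D(5) = 4 x (9 + 2) = 44
D(6) = 5 x (44 + 9) = 265
D(7) = 6 x (265 + 44) = 1854
D(8) = 7 x (1854 + 265) = 14833
D(9) = 8 x (14833 + 1854) = 133496
D(10) = 9 x (133496 + 14833) = 1334961
D(11) = 10 x (1334961 + 133496) = 14684570
D(12) = 11 x (D(11) + D(10)) = 11 x (14684570 + 1334961)

Final answer: D(12) = 176214841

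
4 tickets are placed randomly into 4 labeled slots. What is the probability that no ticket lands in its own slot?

D(n) = (n-1)(D(n-1) + D(n-2)), D(0)=1, D(1)=0.
Building up: D(2)=1, D(3)=2, D(4)=9.
Total arrangements: 4! = 24.
Probability = D(4)/4! = 3/8.

Final answer: D(4)/4! = 9/24 = 0.375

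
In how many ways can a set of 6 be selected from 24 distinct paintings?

C(24,6) = 24!/(6! x 18!).

Final answer: \binom{24}{6} = 134596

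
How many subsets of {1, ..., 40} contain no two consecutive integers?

Let a(n) count such subsets of {1, ..., n}. Either n is excluded (a(n-1) ways) or n is included, forcing n-1 out (a(n-2) ways), so a(n) = a(n-1) + a(n-2) with a(1)=2, a(2)=3.
Iterating the recurrence: a(1)=2, a(2)=3, a(3)=5, a(4)=8, a(5)=13, a(6)=21, a(7)=34, a(8)=55, a(9)=89, a(10)=144, a(11)=233, a(12)=377, a(13)=610, a(14)=987, a(15)=1597, a(16)=2584, a(17)=4181, a(18)=6765, a(19)=10946, a(20)=17711, a(21)=28657, a(22)=46368, a(23)=75025, a(24)=121393, a(25)=196418, a(26)=317811, a(27)=514229, a(28)=832040, a(29)=1346269, a(30)=2178309, a(31)=3524578, a(32)=5702887, a(33)=9227465, a(34)=14930352, a(35)=24157817, a(36)=39088169, a(37)=63245986, a(38)=102334155, a(39)=165580141, a(40)=267914296.

Final answer: 267914296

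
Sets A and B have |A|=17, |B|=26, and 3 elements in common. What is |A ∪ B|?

|A union B| = |A| + |B| - |A intersect B| = 17 + 26 - 3.

Final answer: 40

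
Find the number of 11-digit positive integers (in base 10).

The leading digit cannot be 0 (9 options); the other 10 digits can be anything (10 options each).
Total: 9 x 10^10.

Final answer: 90000000000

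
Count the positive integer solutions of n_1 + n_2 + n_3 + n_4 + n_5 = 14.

Substitute n'_i = n_i - 1 (so n'_i >= 0). Then sum n'_i = 14 - 5 = 9.
Stars and bars: C(9+5-1, 5-1) = C(13,4).

Final answer: C(13,4) = 715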